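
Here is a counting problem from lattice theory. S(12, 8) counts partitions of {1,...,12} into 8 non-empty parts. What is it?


S(n,k) = k*S(n-1,k) + S(n-1,k-1).
S(11,8) = 11880, S(11,7) = 63987
S(12,8) = 8*11880 + 63987 = 95040 + 63987
S(12,8) = 159027


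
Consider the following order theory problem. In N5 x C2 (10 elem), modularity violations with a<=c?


Modular law: if a <= c then a v (b ^ c) = (a v b) ^ c.
Check all triples (a,b,c) with a <= c among 10 elements.
  e.g. a=(a,0), b=(c,0), c=(b,0): lhs=(a,0) != rhs=(b,0)
  e.g. a=(a,0), b=(c,1), c=(b,0): lhs=(a,0) != rhs=(b,0)
Total violating triples: 6


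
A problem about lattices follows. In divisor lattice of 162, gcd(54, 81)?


Meet=gcd.
gcd(54,81)=27


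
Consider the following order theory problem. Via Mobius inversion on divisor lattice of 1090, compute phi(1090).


phi(n) = n * prod_{p|n} (1 - 1/p).
Prime divisors of 1090: [2, 5, 109]
phi(1090) = 1090 * (1 - 1/2) * (1 - 1/5) * (1 - 1/109)
phi(1090) = 432


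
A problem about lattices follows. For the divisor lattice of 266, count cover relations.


A cover relation a -< b holds when a < b with no c strictly between.
Cover relations:
  1 -< 2
  1 -< 7
  1 -< 19
  2 -< 14
  2 -< 38
  7 -< 14
  7 -< 133
  14 -< 266
  ...4 more
Total: 12


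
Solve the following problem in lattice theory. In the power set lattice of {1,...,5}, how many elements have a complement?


An element a is complemented if some b has a meet b = bottom, a join b = top.
every subset A has complement S\A, so all elements are complemented.
Complemented elements: {}, {1}, {2}, {3}, {4}, {5}, ... (26 more)
Count: 32


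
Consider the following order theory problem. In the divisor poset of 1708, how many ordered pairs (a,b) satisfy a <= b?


The order relation is {(a,b) : a <= b}, reflexive so it includes (a,a).
Examples: (1,1), (1,122), (1,14), (1,1708), (1,2), ...
Total ordered pairs: 54


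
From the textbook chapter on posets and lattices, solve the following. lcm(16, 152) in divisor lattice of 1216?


Join=lcm.
gcd(16,152)=8
lcm=304


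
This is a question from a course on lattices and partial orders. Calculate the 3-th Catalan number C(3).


C(n) = C(2n, n) / (n+1).
C(6, 3) = 20
C(3) = 20 / 4 = 5


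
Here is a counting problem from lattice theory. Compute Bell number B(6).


B(n) = number of set partitions of an n-element set.
B(n) satisfies the recurrence: B(n+1) = sum_k C(n,k)*B(k).
B(6) = 203


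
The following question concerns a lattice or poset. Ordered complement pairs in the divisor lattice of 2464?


Complement pair (a,b): a meet b = bottom, a join b = top.
Here: gcd(a,b)=1 and lcm(a,b)=2464, i.e. a*b=2464 with a,b coprime.
Pairs found: (1,2464), (7,352), (11,224), (32,77), ... (4 more)
Total ordered pairs: 8


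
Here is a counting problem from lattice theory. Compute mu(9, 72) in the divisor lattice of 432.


In a divisor lattice, mu(a,b) = mu(b/a) where mu is the classical Mobius function.
b/a = 72/9 = 8
Prime factorization of 8: primes [2]
8 is not squarefree, so mu(8) = 0


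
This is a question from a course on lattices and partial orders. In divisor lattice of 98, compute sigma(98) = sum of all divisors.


sigma(n) = sum of divisors.
Divisors of 98: [1, 2, 7, 14, 49, 98]
Sum = 171


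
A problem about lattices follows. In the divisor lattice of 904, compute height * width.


Height = length of longest chain minus 1; width = size of largest antichain.
A maximum chain: 1 | 113 | 226 | 452 | 904  (height 4).
A maximum antichain: {2, 113}  (width 2).
Product = 4 * 2 = 8


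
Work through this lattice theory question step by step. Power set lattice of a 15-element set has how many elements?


Power set = 2^n.
2^15 = 32768


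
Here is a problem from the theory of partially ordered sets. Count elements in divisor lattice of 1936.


Divisors of 1936: [1, 2, 4, 8, 11, 16, 22, 44, 88, 121, 176, 242, 484, 968, 1936]
Count: 15


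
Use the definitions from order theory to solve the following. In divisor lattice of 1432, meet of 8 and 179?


In a divisor lattice, meet = gcd (greatest common divisor).
By Euclidean algorithm or factoring: gcd(8,179) = 1


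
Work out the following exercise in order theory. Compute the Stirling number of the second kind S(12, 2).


S(n,k) = k*S(n-1,k) + S(n-1,k-1).
S(11,2) = 1023, S(11,1) = 1
S(12,2) = 2*1023 + 1 = 2046 + 1
S(12,2) = 2047


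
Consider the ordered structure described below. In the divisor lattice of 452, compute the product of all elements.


Divisors of 452: [1, 2, 4, 113, 226, 452]
Product = n^(d(n)/2) = 452^(6/2)
Product = 92345408


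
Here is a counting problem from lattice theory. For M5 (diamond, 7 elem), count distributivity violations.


Distributive law: a ^ (b v c) = (a ^ b) v (a ^ c).
Check all 7^3 = 343 ordered triples (a,b,c).
  e.g. a=a1, b=a2, c=a3: lhs=a1 != rhs=0
  e.g. a=a1, b=a2, c=a4: lhs=a1 != rhs=0
Total violating triples: 60


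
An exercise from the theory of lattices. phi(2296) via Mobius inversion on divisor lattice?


phi(n) = n * prod_{p|n} (1 - 1/p).
Prime divisors of 2296: [2, 7, 41]
phi(2296) = 2296 * (1 - 1/2) * (1 - 1/7) * (1 - 1/41)
phi(2296) = 960


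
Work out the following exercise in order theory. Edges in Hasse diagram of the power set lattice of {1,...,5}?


A cover relation a -< b holds when a < b with no c strictly between.
Cover relations:
  {} -< {1}
  {} -< {2}
  {} -< {3}
  {} -< {4}
  {} -< {5}
  {1} -< {1,2}
  {1} -< {1,3}
  {1} -< {1,4}
  ...72 more
Total: 80


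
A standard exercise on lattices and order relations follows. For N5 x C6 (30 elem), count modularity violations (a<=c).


Modular law: if a <= c then a v (b ^ c) = (a v b) ^ c.
Check all triples (a,b,c) with a <= c among 30 elements.
  e.g. a=(a,0), b=(c,0), c=(b,0): lhs=(a,0) != rhs=(b,0)
  e.g. a=(a,0), b=(c,1), c=(b,0): lhs=(a,0) != rhs=(b,0)
Total violating triples: 126


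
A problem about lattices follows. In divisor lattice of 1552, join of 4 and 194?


In a divisor lattice, join = lcm (least common multiple).
gcd(4,194) = 2
lcm(4,194) = 4*194/gcd = 776/2 = 388


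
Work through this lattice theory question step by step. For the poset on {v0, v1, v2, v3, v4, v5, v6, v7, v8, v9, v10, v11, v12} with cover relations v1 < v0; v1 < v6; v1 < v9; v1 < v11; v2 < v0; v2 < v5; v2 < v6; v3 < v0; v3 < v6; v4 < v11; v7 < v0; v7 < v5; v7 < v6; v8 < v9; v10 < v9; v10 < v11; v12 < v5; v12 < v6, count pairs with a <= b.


The order relation is {(a,b) : a <= b}, reflexive so it includes (a,a).
Examples: (v0,v0), (v1,v0), (v1,v1), (v1,v11), (v1,v6), ...
Total ordered pairs: 31


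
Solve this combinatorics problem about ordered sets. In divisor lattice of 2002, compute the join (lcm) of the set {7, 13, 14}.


In a divisor lattice, join = lcm (least common multiple).
Compute lcm iteratively: start with first element, then lcm(current, next).
Elements: [7, 13, 14]
lcm(7,13) = 91
lcm(91,14) = 182
Final lcm = 182


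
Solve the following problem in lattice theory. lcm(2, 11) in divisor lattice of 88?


Join=lcm.
gcd(2,11)=1
lcm=22


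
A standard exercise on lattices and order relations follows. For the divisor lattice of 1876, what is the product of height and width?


Height = length of longest chain minus 1; width = size of largest antichain.
A maximum chain: 1 | 67 | 469 | 938 | 1876  (height 4).
A maximum antichain: {4, 14, 134, 469}  (width 4).
Product = 4 * 4 = 16


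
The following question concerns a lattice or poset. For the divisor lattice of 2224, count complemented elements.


An element a is complemented if some b has a meet b = bottom, a join b = top.
a is complemented iff gcd(a, n/a)=1, i.e. a is a unitary divisor of 2224.
Complemented elements: 1, 16, 139, 2224
Count: 4


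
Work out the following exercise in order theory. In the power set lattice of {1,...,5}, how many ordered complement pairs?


Complement pair (a,b): a meet b = bottom, a join b = top.
Here: A intersect B = {} and A union B = {1,...,5}.
Pairs found: ({},{1,2,3,4,5}), ({1},{2,3,4,5}), ({2},{1,3,4,5}), ({3},{1,2,4,5}), ... (28 more)
Total ordered pairs: 32


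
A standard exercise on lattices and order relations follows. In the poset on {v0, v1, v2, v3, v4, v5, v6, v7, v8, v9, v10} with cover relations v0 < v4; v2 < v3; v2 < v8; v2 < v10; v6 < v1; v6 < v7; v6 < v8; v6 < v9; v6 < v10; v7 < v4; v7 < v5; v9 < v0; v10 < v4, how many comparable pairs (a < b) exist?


A comparable pair {a,b} has a < b or b < a in the order.
Count unordered pairs where one element is strictly below the other.
Examples: {v0,v4}, {v0,v6}, {v0,v9}, {v1,v6}, ...
Total comparable pairs: 18


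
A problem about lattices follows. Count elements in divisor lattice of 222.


Divisors of 222: [1, 2, 3, 6, 37, 74, 111, 222]
Count: 8


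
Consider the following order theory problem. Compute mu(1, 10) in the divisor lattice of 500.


In a divisor lattice, mu(a,b) = mu(b/a) where mu is the classical Mobius function.
b/a = 10/1 = 10
Prime factorization of 10: primes [2, 5]
10 is squarefree with 2 prime factor(s), so mu(10) = (-1)^2 = 1


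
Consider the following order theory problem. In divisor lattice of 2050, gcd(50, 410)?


Meet=gcd.
gcd(50,410)=10


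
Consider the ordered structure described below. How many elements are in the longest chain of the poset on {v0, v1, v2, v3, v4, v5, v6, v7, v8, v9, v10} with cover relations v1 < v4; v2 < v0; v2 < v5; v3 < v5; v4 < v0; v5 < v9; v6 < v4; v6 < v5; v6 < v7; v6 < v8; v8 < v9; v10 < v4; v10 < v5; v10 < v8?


A chain is a totally ordered subset; we count the number of elements in a maximum chain.
Compute, for each element x, the size of the longest chain ending at x:
  v1: 1
  v2: 1
  v3: 1
  v6: 1
  v10: 1
  v7: 2
  ...
A maximum chain: v1 < v4 < v0
Number of elements in the longest chain: 3


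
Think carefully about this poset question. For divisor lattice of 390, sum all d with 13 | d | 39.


Interval [13,39] in divisors of 390: [13, 39]
Sum = 52


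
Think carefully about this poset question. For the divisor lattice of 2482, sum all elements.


sigma(n) = sum of divisors.
Divisors of 2482: [1, 2, 17, 34, 73, 146, 1241, 2482]
Sum = 3996


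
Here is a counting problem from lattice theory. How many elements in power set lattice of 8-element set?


Power set = 2^n.
2^8 = 256


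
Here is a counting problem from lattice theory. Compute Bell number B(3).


B(n) = number of set partitions of an n-element set.
B(n) satisfies the recurrence: B(n+1) = sum_k C(n,k)*B(k).
B(3) = 5


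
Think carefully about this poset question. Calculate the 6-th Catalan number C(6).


C(n) = C(2n, n) / (n+1).
C(12, 6) = 924
C(6) = 924 / 7 = 132


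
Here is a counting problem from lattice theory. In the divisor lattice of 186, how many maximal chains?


A maximal chain goes from the minimum element to a maximal element via cover relations.
Counting all min-to-max paths in the cover graph.
Total maximal chains: 6


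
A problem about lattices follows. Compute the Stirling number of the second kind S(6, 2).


S(n,k) = k*S(n-1,k) + S(n-1,k-1).
S(5,2) = 15, S(5,1) = 1
S(6,2) = 2*15 + 1 = 30 + 1
S(6,2) = 31


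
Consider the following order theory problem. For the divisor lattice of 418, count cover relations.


A cover relation a -< b holds when a < b with no c strictly between.
Cover relations:
  1 -< 2
  1 -< 11
  1 -< 19
  2 -< 22
  2 -< 38
  11 -< 22
  11 -< 209
  19 -< 38
  ...4 more
Total: 12


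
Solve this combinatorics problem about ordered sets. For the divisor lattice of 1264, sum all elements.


sigma(n) = sum of divisors.
Divisors of 1264: [1, 2, 4, 8, 16, 79, 158, 316, 632, 1264]
Sum = 2480


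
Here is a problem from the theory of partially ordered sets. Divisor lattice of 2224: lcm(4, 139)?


Join=lcm.
gcd(4,139)=1
lcm=556


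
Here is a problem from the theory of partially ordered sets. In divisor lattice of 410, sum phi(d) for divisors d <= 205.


Divisors of 410 up to 205: [1, 2, 5, 10, 41, 82, 205]
phi values: [1, 1, 4, 4, 40, 40, 160]
Sum = 250


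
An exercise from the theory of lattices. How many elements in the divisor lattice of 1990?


Divisors of 1990: [1, 2, 5, 10, 199, 398, 995, 1990]
Count: 8


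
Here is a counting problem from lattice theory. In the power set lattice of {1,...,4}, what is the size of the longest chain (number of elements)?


A chain is a totally ordered subset; we count the number of elements in a maximum chain.
Compute, for each element x, the size of the longest chain ending at x:
  {}: 1
  {1}: 2
  {2}: 2
  {3}: 2
  {4}: 2
  {1,2}: 3
  ...
A maximum chain: {} < {1} < {1,2} < {1,2,3} < {1,2,3,4}
Number of elements in the longest chain: 5


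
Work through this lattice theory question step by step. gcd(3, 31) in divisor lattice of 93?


Meet=gcd.
gcd(3,31)=1


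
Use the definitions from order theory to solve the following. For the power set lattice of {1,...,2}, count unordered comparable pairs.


A comparable pair {a,b} has a < b or b < a in the order.
Count unordered pairs where one element is strictly below the other.
Examples: {{},{1}}, {{},{2}}, {{},{1,2}}, {{1},{1,2}}, ...
Total comparable pairs: 5


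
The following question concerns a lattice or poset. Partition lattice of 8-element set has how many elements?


B(n) = number of set partitions of an n-element set.
B(n) satisfies the recurrence: B(n+1) = sum_k C(n,k)*B(k).
B(8) = 4140


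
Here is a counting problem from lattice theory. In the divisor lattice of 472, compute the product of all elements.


Divisors of 472: [1, 2, 4, 8, 59, 118, 236, 472]
Product = n^(d(n)/2) = 472^(8/2)
Product = 49632710656


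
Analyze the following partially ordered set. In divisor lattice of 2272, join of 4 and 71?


In a divisor lattice, join = lcm (least common multiple).
gcd(4,71) = 1
lcm(4,71) = 4*71/gcd = 284/1 = 284


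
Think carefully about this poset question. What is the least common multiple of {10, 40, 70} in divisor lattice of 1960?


In a divisor lattice, join = lcm (least common multiple).
Compute lcm iteratively: start with first element, then lcm(current, next).
Elements: [10, 40, 70]
lcm(10,40) = 40
lcm(40,70) = 280
Final lcm = 280


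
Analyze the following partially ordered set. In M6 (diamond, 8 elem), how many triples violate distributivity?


Distributive law: a ^ (b v c) = (a ^ b) v (a ^ c).
Check all 8^3 = 512 ordered triples (a,b,c).
  e.g. a=a1, b=a2, c=a3: lhs=a1 != rhs=0
  e.g. a=a1, b=a2, c=a4: lhs=a1 != rhs=0
Total violating triples: 120


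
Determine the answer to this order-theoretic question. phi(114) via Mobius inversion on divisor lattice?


phi(n) = n * prod_{p|n} (1 - 1/p).
Prime divisors of 114: [2, 3, 19]
phi(114) = 114 * (1 - 1/2) * (1 - 1/3) * (1 - 1/19)
phi(114) = 36


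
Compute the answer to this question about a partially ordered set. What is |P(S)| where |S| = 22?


Power set = 2^n.
2^22 = 4194304


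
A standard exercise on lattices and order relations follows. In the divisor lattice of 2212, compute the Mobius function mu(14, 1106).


In a divisor lattice, mu(a,b) = mu(b/a) where mu is the classical Mobius function.
b/a = 1106/14 = 79
Prime factorization of 79: primes [79]
79 is squarefree with 1 prime factor(s), so mu(79) = (-1)^1 = -1


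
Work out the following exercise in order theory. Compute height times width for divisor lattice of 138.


Height = length of longest chain minus 1; width = size of largest antichain.
A maximum chain: 1 | 23 | 69 | 138  (height 3).
A maximum antichain: {2, 3, 23}  (width 3).
Product = 3 * 3 = 9


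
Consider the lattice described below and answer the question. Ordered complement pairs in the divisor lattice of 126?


Complement pair (a,b): a meet b = bottom, a join b = top.
Here: gcd(a,b)=1 and lcm(a,b)=126, i.e. a*b=126 with a,b coprime.
Pairs found: (1,126), (2,63), (7,18), (9,14), ... (4 more)
Total ordered pairs: 8


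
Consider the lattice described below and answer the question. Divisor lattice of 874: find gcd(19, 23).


In a divisor lattice, meet = gcd (greatest common divisor).
By Euclidean algorithm or factoring: gcd(19,23) = 1


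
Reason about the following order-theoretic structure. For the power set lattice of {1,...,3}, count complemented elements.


An element a is complemented if some b has a meet b = bottom, a join b = top.
every subset A has complement S\A, so all elements are complemented.
Complemented elements: {}, {1}, {2}, {3}, {1,2}, {1,3}, ... (2 more)
Count: 8


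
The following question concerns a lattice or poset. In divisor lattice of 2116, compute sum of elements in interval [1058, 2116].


Interval [1058,2116] in divisors of 2116: [1058, 2116]
Sum = 3174


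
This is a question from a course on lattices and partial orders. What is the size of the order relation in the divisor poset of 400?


The order relation is {(a,b) : a <= b}, reflexive so it includes (a,a).
Examples: (1,1), (1,10), (1,100), (1,16), (1,2), ...
Total ordered pairs: 90


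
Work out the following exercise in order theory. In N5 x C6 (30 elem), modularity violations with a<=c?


Modular law: if a <= c then a v (b ^ c) = (a v b) ^ c.
Check all triples (a,b,c) with a <= c among 30 elements.
  e.g. a=(a,0), b=(c,0), c=(b,0): lhs=(a,0) != rhs=(b,0)
  e.g. a=(a,0), b=(c,1), c=(b,0): lhs=(a,0) != rhs=(b,0)
Total violating triples: 126


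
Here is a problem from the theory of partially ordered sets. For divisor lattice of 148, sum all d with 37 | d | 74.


Interval [37,74] in divisors of 148: [37, 74]
Sum = 111


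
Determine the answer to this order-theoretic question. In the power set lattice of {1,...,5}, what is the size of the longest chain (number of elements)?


A chain is a totally ordered subset; we count the number of elements in a maximum chain.
Compute, for each element x, the size of the longest chain ending at x:
  {}: 1
  {1}: 2
  {2}: 2
  {3}: 2
  {4}: 2
  {5}: 2
  ...
A maximum chain: {} < {1} < {1,2} < {1,2,3} < {1,2,3,4} < {1,2,3,4,5}
Number of elements in the longest chain: 6


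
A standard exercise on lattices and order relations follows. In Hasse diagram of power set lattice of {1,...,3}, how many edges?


A cover relation a -< b holds when a < b with no c strictly between.
Cover relations:
  {} -< {1}
  {} -< {2}
  {} -< {3}
  {1} -< {1,2}
  {1} -< {1,3}
  {2} -< {1,2}
  {2} -< {2,3}
  {3} -< {1,3}
  ...4 more
Total: 12


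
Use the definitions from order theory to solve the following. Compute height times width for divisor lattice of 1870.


Height = length of longest chain minus 1; width = size of largest antichain.
A maximum chain: 1 | 17 | 187 | 935 | 1870  (height 4).
A maximum antichain: {10, 22, 34, 55, 85, 187}  (width 6).
Product = 4 * 6 = 24


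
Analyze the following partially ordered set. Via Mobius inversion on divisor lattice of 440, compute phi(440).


phi(n) = n * prod_{p|n} (1 - 1/p).
Prime divisors of 440: [2, 5, 11]
phi(440) = 440 * (1 - 1/2) * (1 - 1/5) * (1 - 1/11)
phi(440) = 160


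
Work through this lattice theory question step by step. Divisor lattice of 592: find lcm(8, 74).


In a divisor lattice, join = lcm (least common multiple).
gcd(8,74) = 2
lcm(8,74) = 8*74/gcd = 592/2 = 296


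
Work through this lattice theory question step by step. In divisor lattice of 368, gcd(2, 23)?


Meet=gcd.
gcd(2,23)=1


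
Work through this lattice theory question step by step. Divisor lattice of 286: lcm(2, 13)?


Join=lcm.
gcd(2,13)=1
lcm=26


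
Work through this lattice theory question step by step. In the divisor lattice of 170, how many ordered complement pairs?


Complement pair (a,b): a meet b = bottom, a join b = top.
Here: gcd(a,b)=1 and lcm(a,b)=170, i.e. a*b=170 with a,b coprime.
Pairs found: (1,170), (2,85), (5,34), (10,17), ... (4 more)
Total ordered pairs: 8


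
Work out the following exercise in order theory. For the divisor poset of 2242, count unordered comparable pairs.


A comparable pair {a,b} has a < b or b < a in the order.
Count unordered pairs where one element is strictly below the other.
Examples: {1,2}, {1,19}, {1,38}, {1,59}, ...
Total comparable pairs: 19


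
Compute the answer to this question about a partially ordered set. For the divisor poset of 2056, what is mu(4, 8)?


In a divisor lattice, mu(a,b) = mu(b/a) where mu is the classical Mobius function.
b/a = 8/4 = 2
Prime factorization of 2: primes [2]
2 is squarefree with 1 prime factor(s), so mu(2) = (-1)^1 = -1


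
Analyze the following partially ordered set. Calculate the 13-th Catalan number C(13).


C(n) = C(2n, n) / (n+1).
C(26, 13) = 10400600
C(13) = 10400600 / 14 = 742900


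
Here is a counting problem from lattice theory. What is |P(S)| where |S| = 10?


Power set = 2^n.
2^10 = 1024


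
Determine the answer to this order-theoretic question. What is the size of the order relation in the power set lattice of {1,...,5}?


The order relation is {(a,b) : a <= b}, reflexive so it includes (a,a).
Examples: ({},{}), ({},{1,2}), ({},{1,2,3}), ({},{1,2,3,4}), ({},{1,2,3,4,5}), ...
Total ordered pairs: 243


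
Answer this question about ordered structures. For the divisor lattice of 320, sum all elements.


sigma(n) = sum of divisors.
Divisors of 320: [1, 2, 4, 5, 8, 10, 16, 20, 32, 40, 64, 80, 160, 320]
Sum = 762


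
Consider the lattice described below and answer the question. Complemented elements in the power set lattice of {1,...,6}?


An element a is complemented if some b has a meet b = bottom, a join b = top.
every subset A has complement S\A, so all elements are complemented.
Complemented elements: {}, {1}, {2}, {3}, {4}, {5}, ... (58 more)
Count: 64


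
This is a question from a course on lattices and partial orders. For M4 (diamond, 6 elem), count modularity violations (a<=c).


Modular law: if a <= c then a v (b ^ c) = (a v b) ^ c.
Check all triples (a,b,c) with a <= c among 6 elements.
This lattice is modular (diamonds M_m and their chain-products are modular).
Total violating triples: 0


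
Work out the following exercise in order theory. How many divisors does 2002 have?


Divisors of 2002: [1, 2, 7, 11, 13, 14, 22, 26, 77, 91, 143, 154, 182, 286, 1001, 2002]
Count: 16


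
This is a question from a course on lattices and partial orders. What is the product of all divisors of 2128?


Divisors of 2128: [1, 2, 4, 7, 8, 14, 16, 19, 28, 38, 56, 76, 112, 133, 152, 266, 304, 532, 1064, 2128]
Product = n^(d(n)/2) = 2128^(20/2)
Product = 1904216115203087105084361407463424


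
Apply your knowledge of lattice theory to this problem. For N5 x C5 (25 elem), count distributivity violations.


Distributive law: a ^ (b v c) = (a ^ b) v (a ^ c).
Check all 25^3 = 15625 ordered triples (a,b,c).
  e.g. a=(b,0), b=(a,0), c=(c,0): lhs=(b,0) != rhs=(a,0)
  e.g. a=(b,0), b=(a,0), c=(c,1): lhs=(b,0) != rhs=(a,0)
Total violating triples: 250


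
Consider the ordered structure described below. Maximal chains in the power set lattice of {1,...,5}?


A maximal chain goes from the minimum element to a maximal element via cover relations.
Counting all min-to-max paths in the cover graph.
Total maximal chains: 120


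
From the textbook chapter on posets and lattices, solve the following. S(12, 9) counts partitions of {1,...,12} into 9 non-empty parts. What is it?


S(n,k) = k*S(n-1,k) + S(n-1,k-1).
S(11,9) = 1155, S(11,8) = 11880
S(12,9) = 9*1155 + 11880 = 10395 + 11880
S(12,9) = 22275


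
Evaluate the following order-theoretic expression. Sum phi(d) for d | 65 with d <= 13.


Divisors of 65 up to 13: [1, 5, 13]
phi values: [1, 4, 12]
Sum = 17


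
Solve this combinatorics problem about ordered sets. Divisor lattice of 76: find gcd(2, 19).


In a divisor lattice, meet = gcd (greatest common divisor).
By Euclidean algorithm or factoring: gcd(2,19) = 1


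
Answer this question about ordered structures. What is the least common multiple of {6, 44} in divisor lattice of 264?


In a divisor lattice, join = lcm (least common multiple).
Compute lcm iteratively: start with first element, then lcm(current, next).
Elements: [6, 44]
lcm(6,44) = 132
Final lcm = 132


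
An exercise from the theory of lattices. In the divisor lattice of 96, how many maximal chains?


A maximal chain goes from the minimum element to a maximal element via cover relations.
Counting all min-to-max paths in the cover graph.
Total maximal chains: 6


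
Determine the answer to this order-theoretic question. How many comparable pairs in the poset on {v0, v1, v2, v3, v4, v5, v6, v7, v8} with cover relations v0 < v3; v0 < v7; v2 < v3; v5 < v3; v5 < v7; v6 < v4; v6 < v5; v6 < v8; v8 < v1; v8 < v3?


A comparable pair {a,b} has a < b or b < a in the order.
Count unordered pairs where one element is strictly below the other.
Examples: {v0,v3}, {v0,v7}, {v1,v6}, {v1,v8}, ...
Total comparable pairs: 13


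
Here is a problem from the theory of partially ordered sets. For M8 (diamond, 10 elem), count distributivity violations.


Distributive law: a ^ (b v c) = (a ^ b) v (a ^ c).
Check all 10^3 = 1000 ordered triples (a,b,c).
  e.g. a=a1, b=a2, c=a3: lhs=a1 != rhs=0
  e.g. a=a1, b=a2, c=a4: lhs=a1 != rhs=0
Total violating triples: 336


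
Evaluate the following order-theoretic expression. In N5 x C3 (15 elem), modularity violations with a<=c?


Modular law: if a <= c then a v (b ^ c) = (a v b) ^ c.
Check all triples (a,b,c) with a <= c among 15 elements.
  e.g. a=(a,0), b=(c,0), c=(b,0): lhs=(a,0) != rhs=(b,0)
  e.g. a=(a,0), b=(c,1), c=(b,0): lhs=(a,0) != rhs=(b,0)
Total violating triples: 18


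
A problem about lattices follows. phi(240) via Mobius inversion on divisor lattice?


phi(n) = n * prod_{p|n} (1 - 1/p).
Prime divisors of 240: [2, 3, 5]
phi(240) = 240 * (1 - 1/2) * (1 - 1/3) * (1 - 1/5)
phi(240) = 64


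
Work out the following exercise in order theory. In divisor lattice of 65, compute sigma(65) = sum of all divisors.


sigma(n) = sum of divisors.
Divisors of 65: [1, 5, 13, 65]
Sum = 84


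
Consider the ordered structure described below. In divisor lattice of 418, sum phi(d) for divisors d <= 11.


Divisors of 418 up to 11: [1, 2, 11]
phi values: [1, 1, 10]
Sum = 12


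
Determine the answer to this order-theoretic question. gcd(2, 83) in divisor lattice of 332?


Meet=gcd.
gcd(2,83)=1


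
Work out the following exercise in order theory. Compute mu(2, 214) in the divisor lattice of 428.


In a divisor lattice, mu(a,b) = mu(b/a) where mu is the classical Mobius function.
b/a = 214/2 = 107
Prime factorization of 107: primes [107]
107 is squarefree with 1 prime factor(s), so mu(107) = (-1)^1 = -1


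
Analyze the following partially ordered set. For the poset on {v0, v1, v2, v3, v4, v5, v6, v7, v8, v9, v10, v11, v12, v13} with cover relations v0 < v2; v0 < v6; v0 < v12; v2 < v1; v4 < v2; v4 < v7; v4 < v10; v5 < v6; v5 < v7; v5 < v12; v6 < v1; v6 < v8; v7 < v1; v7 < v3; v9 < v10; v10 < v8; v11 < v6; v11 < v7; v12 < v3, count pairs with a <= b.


The order relation is {(a,b) : a <= b}, reflexive so it includes (a,a).
Examples: (v0,v0), (v0,v1), (v0,v12), (v0,v2), (v0,v3), ...
Total ordered pairs: 46


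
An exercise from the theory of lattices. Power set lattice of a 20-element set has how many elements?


Power set = 2^n.
2^20 = 1048576


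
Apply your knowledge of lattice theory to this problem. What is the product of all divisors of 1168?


Divisors of 1168: [1, 2, 4, 8, 16, 73, 146, 292, 584, 1168]
Product = n^(d(n)/2) = 1168^(10/2)
Product = 2173773118701568


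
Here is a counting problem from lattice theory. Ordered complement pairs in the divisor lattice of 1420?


Complement pair (a,b): a meet b = bottom, a join b = top.
Here: gcd(a,b)=1 and lcm(a,b)=1420, i.e. a*b=1420 with a,b coprime.
Pairs found: (1,1420), (4,355), (5,284), (20,71), ... (4 more)
Total ordered pairs: 8


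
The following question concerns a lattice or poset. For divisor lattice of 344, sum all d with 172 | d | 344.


Interval [172,344] in divisors of 344: [172, 344]
Sum = 516


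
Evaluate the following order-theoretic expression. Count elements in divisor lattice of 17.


Divisors of 17: [1, 17]
Count: 2


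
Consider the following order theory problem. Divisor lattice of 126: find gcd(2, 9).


In a divisor lattice, meet = gcd (greatest common divisor).
By Euclidean algorithm or factoring: gcd(2,9) = 1


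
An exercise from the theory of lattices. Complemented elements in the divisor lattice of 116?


An element a is complemented if some b has a meet b = bottom, a join b = top.
a is complemented iff gcd(a, n/a)=1, i.e. a is a unitary divisor of 116.
Complemented elements: 1, 4, 29, 116
Count: 4


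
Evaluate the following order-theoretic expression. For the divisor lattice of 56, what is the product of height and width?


Height = length of longest chain minus 1; width = size of largest antichain.
A maximum chain: 1 | 7 | 14 | 28 | 56  (height 4).
A maximum antichain: {2, 7}  (width 2).
Product = 4 * 2 = 8


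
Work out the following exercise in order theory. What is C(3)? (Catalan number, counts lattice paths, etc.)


C(n) = C(2n, n) / (n+1).
C(6, 3) = 20
C(3) = 20 / 4 = 5


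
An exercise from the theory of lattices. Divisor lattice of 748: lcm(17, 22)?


Join=lcm.
gcd(17,22)=1
lcm=374


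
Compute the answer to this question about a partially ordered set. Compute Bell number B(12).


B(n) = number of set partitions of an n-element set.
B(n) satisfies the recurrence: B(n+1) = sum_k C(n,k)*B(k).
B(12) = 4213597


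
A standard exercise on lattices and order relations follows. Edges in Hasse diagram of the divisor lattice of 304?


A cover relation a -< b holds when a < b with no c strictly between.
Cover relations:
  1 -< 2
  1 -< 19
  2 -< 4
  2 -< 38
  4 -< 8
  4 -< 76
  8 -< 16
  8 -< 152
  ...5 more
Total: 13


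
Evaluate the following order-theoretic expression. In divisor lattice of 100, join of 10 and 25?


In a divisor lattice, join = lcm (least common multiple).
gcd(10,25) = 5
lcm(10,25) = 10*25/gcd = 250/5 = 50


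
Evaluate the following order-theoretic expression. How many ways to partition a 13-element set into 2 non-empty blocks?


S(n,k) = k*S(n-1,k) + S(n-1,k-1).
S(12,2) = 2047, S(12,1) = 1
S(13,2) = 2*2047 + 1 = 4094 + 1
S(13,2) = 4095


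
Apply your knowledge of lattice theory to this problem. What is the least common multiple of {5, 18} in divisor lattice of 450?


In a divisor lattice, join = lcm (least common multiple).
Compute lcm iteratively: start with first element, then lcm(current, next).
Elements: [5, 18]
lcm(5,18) = 90
Final lcm = 90


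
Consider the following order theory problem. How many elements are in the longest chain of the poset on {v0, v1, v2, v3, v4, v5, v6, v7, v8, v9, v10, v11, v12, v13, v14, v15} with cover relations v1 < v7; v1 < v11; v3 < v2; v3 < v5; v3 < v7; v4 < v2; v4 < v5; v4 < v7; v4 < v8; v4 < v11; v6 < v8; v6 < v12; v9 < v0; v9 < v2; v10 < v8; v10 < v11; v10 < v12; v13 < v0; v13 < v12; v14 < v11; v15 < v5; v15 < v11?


A chain is a totally ordered subset; we count the number of elements in a maximum chain.
Compute, for each element x, the size of the longest chain ending at x:
  v1: 1
  v3: 1
  v4: 1
  v6: 1
  v9: 1
  v10: 1
  ...
A maximum chain: v9 < v0
Number of elements in the longest chain: 2


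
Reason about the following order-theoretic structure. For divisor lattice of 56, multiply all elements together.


Divisors of 56: [1, 2, 4, 7, 8, 14, 28, 56]
Product = n^(d(n)/2) = 56^(8/2)
Product = 9834496


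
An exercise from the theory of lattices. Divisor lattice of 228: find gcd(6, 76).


In a divisor lattice, meet = gcd (greatest common divisor).
By Euclidean algorithm or factoring: gcd(6,76) = 2


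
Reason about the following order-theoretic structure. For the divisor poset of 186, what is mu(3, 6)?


In a divisor lattice, mu(a,b) = mu(b/a) where mu is the classical Mobius function.
b/a = 6/3 = 2
Prime factorization of 2: primes [2]
2 is squarefree with 1 prime factor(s), so mu(2) = (-1)^1 = -1


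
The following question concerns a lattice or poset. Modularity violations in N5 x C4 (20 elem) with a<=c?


Modular law: if a <= c then a v (b ^ c) = (a v b) ^ c.
Check all triples (a,b,c) with a <= c among 20 elements.
  e.g. a=(a,0), b=(c,0), c=(b,0): lhs=(a,0) != rhs=(b,0)
  e.g. a=(a,0), b=(c,1), c=(b,0): lhs=(a,0) != rhs=(b,0)
Total violating triples: 40


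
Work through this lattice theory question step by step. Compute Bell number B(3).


B(n) = number of set partitions of an n-element set.
B(n) satisfies the recurrence: B(n+1) = sum_k C(n,k)*B(k).
B(3) = 5


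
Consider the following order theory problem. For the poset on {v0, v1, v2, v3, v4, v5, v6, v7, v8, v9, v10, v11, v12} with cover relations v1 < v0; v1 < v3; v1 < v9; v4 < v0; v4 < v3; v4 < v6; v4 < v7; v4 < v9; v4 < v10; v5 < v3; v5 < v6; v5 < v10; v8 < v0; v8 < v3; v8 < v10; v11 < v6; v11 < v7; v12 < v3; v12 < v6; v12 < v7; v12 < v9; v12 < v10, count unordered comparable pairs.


A comparable pair {a,b} has a < b or b < a in the order.
Count unordered pairs where one element is strictly below the other.
Examples: {v0,v1}, {v0,v4}, {v0,v8}, {v1,v3}, ...
Total comparable pairs: 22


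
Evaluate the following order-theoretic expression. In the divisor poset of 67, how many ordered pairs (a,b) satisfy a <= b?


The order relation is {(a,b) : a <= b}, reflexive so it includes (a,a).
Examples: (1,1), (1,67), (67,67)
Total ordered pairs: 3


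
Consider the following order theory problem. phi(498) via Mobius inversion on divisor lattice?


phi(n) = n * prod_{p|n} (1 - 1/p).
Prime divisors of 498: [2, 3, 83]
phi(498) = 498 * (1 - 1/2) * (1 - 1/3) * (1 - 1/83)
phi(498) = 164


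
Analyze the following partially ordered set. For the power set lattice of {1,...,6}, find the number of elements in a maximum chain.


A chain is a totally ordered subset; we count the number of elements in a maximum chain.
Compute, for each element x, the size of the longest chain ending at x:
  {}: 1
  {1}: 2
  {2}: 2
  {3}: 2
  {4}: 2
  {5}: 2
  ...
A maximum chain: {} < {1} < {1,2} < {1,2,3} < {1,2,3,4} < {1,2,3,4,5} < {1,2,3,4,5,6}
Number of elements in the longest chain: 7


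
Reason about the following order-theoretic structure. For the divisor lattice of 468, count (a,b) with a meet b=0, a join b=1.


Complement pair (a,b): a meet b = bottom, a join b = top.
Here: gcd(a,b)=1 and lcm(a,b)=468, i.e. a*b=468 with a,b coprime.
Pairs found: (1,468), (4,117), (9,52), (13,36), ... (4 more)
Total ordered pairs: 8


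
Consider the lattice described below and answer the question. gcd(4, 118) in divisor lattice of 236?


Meet=gcd.
gcd(4,118)=2


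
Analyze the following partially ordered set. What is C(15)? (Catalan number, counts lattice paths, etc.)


C(n) = C(2n, n) / (n+1).
C(30, 15) = 155117520
C(15) = 155117520 / 16 = 9694845


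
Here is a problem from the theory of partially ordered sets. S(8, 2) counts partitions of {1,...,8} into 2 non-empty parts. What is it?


S(n,k) = k*S(n-1,k) + S(n-1,k-1).
S(7,2) = 63, S(7,1) = 1
S(8,2) = 2*63 + 1 = 126 + 1
S(8,2) = 127


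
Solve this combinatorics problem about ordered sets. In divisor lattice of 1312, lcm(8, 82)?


Join=lcm.
gcd(8,82)=2
lcm=328


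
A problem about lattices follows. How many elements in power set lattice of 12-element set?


Power set = 2^n.
2^12 = 4096


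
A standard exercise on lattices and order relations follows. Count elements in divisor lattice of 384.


Divisors of 384: [1, 2, 3, 4, 6, 8, 12, 16, 24, 32, 48, 64, 96, 128, 192, 384]
Count: 16


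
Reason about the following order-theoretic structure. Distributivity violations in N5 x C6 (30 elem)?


Distributive law: a ^ (b v c) = (a ^ b) v (a ^ c).
Check all 30^3 = 27000 ordered triples (a,b,c).
  e.g. a=(b,0), b=(a,0), c=(c,0): lhs=(b,0) != rhs=(a,0)
  e.g. a=(b,0), b=(a,0), c=(c,1): lhs=(b,0) != rhs=(a,0)
Total violating triples: 432


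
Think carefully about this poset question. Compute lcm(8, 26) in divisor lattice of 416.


In a divisor lattice, join = lcm (least common multiple).
gcd(8,26) = 2
lcm(8,26) = 8*26/gcd = 208/2 = 104


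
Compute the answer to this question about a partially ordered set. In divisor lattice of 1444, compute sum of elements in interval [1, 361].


Interval [1,361] in divisors of 1444: [1, 19, 361]
Sum = 381


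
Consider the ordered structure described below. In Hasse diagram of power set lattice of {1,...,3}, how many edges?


A cover relation a -< b holds when a < b with no c strictly between.
Cover relations:
  {} -< {1}
  {} -< {2}
  {} -< {3}
  {1} -< {1,2}
  {1} -< {1,3}
  {2} -< {1,2}
  {2} -< {2,3}
  {3} -< {1,3}
  ...4 more
Total: 12


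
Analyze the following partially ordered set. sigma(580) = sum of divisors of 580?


sigma(n) = sum of divisors.
Divisors of 580: [1, 2, 4, 5, 10, 20, 29, 58, 116, 145, 290, 580]
Sum = 1260


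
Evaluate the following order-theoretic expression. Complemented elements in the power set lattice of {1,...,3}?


An element a is complemented if some b has a meet b = bottom, a join b = top.
every subset A has complement S\A, so all elements are complemented.
Complemented elements: {}, {1}, {2}, {3}, {1,2}, {1,3}, ... (2 more)
Count: 8


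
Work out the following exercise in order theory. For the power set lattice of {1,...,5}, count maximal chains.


A maximal chain goes from the minimum element to a maximal element via cover relations.
Counting all min-to-max paths in the cover graph.
Total maximal chains: 120


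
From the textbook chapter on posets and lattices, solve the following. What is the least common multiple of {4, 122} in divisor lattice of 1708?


In a divisor lattice, join = lcm (least common multiple).
Compute lcm iteratively: start with first element, then lcm(current, next).
Elements: [4, 122]
lcm(4,122) = 244
Final lcm = 244


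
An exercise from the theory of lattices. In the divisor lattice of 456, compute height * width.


Height = length of longest chain minus 1; width = size of largest antichain.
A maximum chain: 1 | 19 | 57 | 114 | 228 | 456  (height 5).
A maximum antichain: {4, 6, 38, 57}  (width 4).
Product = 5 * 4 = 20


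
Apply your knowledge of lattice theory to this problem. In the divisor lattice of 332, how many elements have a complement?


An element a is complemented if some b has a meet b = bottom, a join b = top.
a is complemented iff gcd(a, n/a)=1, i.e. a is a unitary divisor of 332.
Complemented elements: 1, 4, 83, 332
Count: 4


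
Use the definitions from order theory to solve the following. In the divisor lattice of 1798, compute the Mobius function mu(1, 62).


In a divisor lattice, mu(a,b) = mu(b/a) where mu is the classical Mobius function.
b/a = 62/1 = 62
Prime factorization of 62: primes [2, 31]
62 is squarefree with 2 prime factor(s), so mu(62) = (-1)^2 = 1


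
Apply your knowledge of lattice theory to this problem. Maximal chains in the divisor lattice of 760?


A maximal chain goes from the minimum element to a maximal element via cover relations.
Counting all min-to-max paths in the cover graph.
Total maximal chains: 20


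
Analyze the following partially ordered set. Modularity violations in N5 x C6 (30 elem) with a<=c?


Modular law: if a <= c then a v (b ^ c) = (a v b) ^ c.
Check all triples (a,b,c) with a <= c among 30 elements.
  e.g. a=(a,0), b=(c,0), c=(b,0): lhs=(a,0) != rhs=(b,0)
  e.g. a=(a,0), b=(c,1), c=(b,0): lhs=(a,0) != rhs=(b,0)
Total violating triples: 126


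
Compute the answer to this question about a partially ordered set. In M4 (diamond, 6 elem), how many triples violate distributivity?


Distributive law: a ^ (b v c) = (a ^ b) v (a ^ c).
Check all 6^3 = 216 ordered triples (a,b,c).
  e.g. a=a1, b=a2, c=a3: lhs=a1 != rhs=0
  e.g. a=a1, b=a2, c=a4: lhs=a1 != rhs=0
Total violating triples: 24
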